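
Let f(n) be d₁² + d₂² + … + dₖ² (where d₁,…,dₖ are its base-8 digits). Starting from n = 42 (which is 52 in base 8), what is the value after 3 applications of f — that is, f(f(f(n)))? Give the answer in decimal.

20

42 = (5,2)_8 → 29
29 = (3,5)_8 → 34
34 = (4,2)_8 → 20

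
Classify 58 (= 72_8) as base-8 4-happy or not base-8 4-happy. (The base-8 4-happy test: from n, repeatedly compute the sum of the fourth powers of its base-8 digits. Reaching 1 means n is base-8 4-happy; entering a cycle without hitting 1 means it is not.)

58 = (7,2)_8 → 7⁴ + 2⁴ = 2417
2417 = (4,5,6,1)_8 → 4⁴ + 5⁴ + 6⁴ + 1⁴ = 2178
2178 = (4,2,0,2)_8 → 4⁴ + 2⁴ + 0⁴ + 2⁴ = 288
288 = (4,4,0)_8 → 4⁴ + 4⁴ + 0⁴ = 512
512 = (1,0,0,0)_8 → 1⁴ + 0⁴ + 0⁴ + 0⁴ = 1  — reached 1.

base-8 4-happy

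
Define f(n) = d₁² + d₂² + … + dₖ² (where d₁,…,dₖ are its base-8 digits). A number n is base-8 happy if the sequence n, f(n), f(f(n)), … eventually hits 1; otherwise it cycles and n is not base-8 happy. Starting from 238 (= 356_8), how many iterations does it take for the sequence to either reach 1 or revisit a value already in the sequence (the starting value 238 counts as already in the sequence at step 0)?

238 = (3,5,6)_8 → 3² + 5² + 6² = 9 + 25 + 36 = 70
70 = (1,0,6)_8 → 1² + 0² + 6² = 1 + 0 + 36 = 37
37 = (4,5)_8 → 4² + 5² = 16 + 25 = 41
41 = (5,1)_8 → 5² + 1² = 25 + 1 = 26
26 = (3,2)_8 → 3² + 2² = 9 + 4 = 13
13 = (1,5)_8 → 1² + 5² = 1 + 25 = 26  — 26 repeats.
That took 6 steps.

6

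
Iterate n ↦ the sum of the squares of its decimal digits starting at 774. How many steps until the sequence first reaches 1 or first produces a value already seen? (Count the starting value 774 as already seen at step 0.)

774 → 114
114 → 18
18 → 65
65 → 61
61 → 37
37 → 58
58 → 89
89 → 145
145 → 42
42 → 20
20 → 4
4 → 16
16 → 37  — 37 repeats.
That took 13 steps.

13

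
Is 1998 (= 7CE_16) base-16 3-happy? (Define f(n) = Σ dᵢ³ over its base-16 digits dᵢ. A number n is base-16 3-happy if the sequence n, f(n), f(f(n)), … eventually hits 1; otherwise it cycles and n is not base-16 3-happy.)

1998 = (7,12,14)_16 → 7³ + 12³ + 14³ = 343 + 1728 + 2744 = 4815
4815 = (1,2,12,15)_16 → 1³ + 2³ + 12³ + 15³ = 1 + 8 + 1728 + 3375 = 5112
5112 = (1,3,15,8)_16 → 1³ + 3³ + 15³ + 8³ = 1 + 27 + 3375 + 512 = 3915
3915 = (15,4,11)_16 → 15³ + 4³ + 11³ = 3375 + 64 + 1331 = 4770
4770 = (1,2,10,2)_16 → 1³ + 2³ + 10³ + 2³ = 1 + 8 + 1000 + 8 = 1017
1017 = (3,15,9)_16 → 3³ + 15³ + 9³ = 27 + 3375 + 729 = 4131
4131 = (1,0,2,3)_16 → 1³ + 0³ + 2³ + 3³ = 1 + 0 + 8 + 27 = 36
36 = (2,4)_16 → 2³ + 4³ = 8 + 64 = 72
72 = (4,8)_16 → 4³ + 8³ = 64 + 512 = 576
576 = (2,4,0)_16 → 2³ + 4³ + 0³ = 8 + 64 + 0 = 72  — 72 already seen; the sequence cycles without reaching 1.

not base-16 3-happy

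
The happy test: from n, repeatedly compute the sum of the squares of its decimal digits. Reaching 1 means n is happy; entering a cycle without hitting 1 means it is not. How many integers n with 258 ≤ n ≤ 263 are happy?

2

258: 258 → 93 → 90 → 81 → 65 → 61 → 37 → 58 → 89 → 145 → 42 → 20 → 4 → 16 → 37  — not happy
259: 259 → 110 → 2 → 4 → 16 → 37 → 58 → 89 → 145 → 42 → 20 → 4  — not happy
260: 260 → 40 → 16 → 37 → 58 → 89 → 145 → 42 → 20 → 4 → 16  — not happy
261: 261 → 41 → 17 → 50 → 25 → 29 → 85 → 89 → 145 → 42 → 20 → 4 → 16 → 37 → 58 → 89  — not happy
262: 262 → 44 → 32 → 13 → 10 → 1  — happy
263: 263 → 49 → 97 → 130 → 10 → 1  — happy
happy: 262, 263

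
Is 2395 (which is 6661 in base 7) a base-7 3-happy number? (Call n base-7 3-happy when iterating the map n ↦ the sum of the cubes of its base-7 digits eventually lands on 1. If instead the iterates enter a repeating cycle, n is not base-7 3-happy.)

base-7 3-happy

2395 = (6,6,6,1)_7 → 649
649 = (1,6,1,5)_7 → 343
343 = (1,0,0,0)_7 → 1  — reached 1.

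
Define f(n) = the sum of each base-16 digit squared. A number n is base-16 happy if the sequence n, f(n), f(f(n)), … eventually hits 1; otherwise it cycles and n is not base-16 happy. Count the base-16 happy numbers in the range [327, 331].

4

327: 327 → 66 → 20 → 17 → 2 → 4 → 16 → 1  — base-16 happy
328: 328 → 81 → 26 → 101 → 61 → 178 → 125 → 218 → 269 → 170 → 200 → 208 → 169 → 181 → 146 → 85 → 50 → 13 → 169  — not base-16 happy
329: 329 → 98 → 40 → 68 → 32 → 4 → 16 → 1  — base-16 happy
330: 330 → 117 → 74 → 116 → 65 → 17 → 2 → 4 → 16 → 1  — base-16 happy
331: 331 → 138 → 164 → 116 → 65 → 17 → 2 → 4 → 16 → 1  — base-16 happy
base-16 happy: 327, 329, 330, 331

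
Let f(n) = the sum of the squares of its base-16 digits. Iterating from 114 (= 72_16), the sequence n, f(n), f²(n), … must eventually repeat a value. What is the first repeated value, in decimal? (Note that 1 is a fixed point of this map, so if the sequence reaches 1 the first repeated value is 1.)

1

114 = (7,2)_16 → 7² + 2² = 53
53 = (3,5)_16 → 3² + 5² = 34
34 = (2,2)_16 → 2² + 2² = 8
8 = (8)_16 → 8² = 64
64 = (4,0)_16 → 4² + 0² = 16
16 = (1,0)_16 → 1² + 0² = 1  — reached the fixed point 1.
1 → 1, so 1 is the first repeated value.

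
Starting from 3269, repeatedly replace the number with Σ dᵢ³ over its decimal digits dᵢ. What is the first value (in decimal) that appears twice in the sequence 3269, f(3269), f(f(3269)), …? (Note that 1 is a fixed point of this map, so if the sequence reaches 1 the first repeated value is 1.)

3269 → 3³ + 2³ + 6³ + 9³ = 27 + 8 + 216 + 729 = 980
980 → 9³ + 8³ + 0³ = 729 + 512 + 0 = 1241
1241 → 1³ + 2³ + 4³ + 1³ = 1 + 8 + 64 + 1 = 74
74 → 7³ + 4³ = 343 + 64 = 407
407 → 4³ + 0³ + 7³ = 64 + 0 + 343 = 407  — 407 already appeared earlier.

407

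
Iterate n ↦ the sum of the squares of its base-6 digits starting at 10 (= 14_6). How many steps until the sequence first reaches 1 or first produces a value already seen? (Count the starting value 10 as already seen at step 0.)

9

10 = (1,4)_6 → 1² + 4² = 1 + 16 = 17
17 = (2,5)_6 → 2² + 5² = 4 + 25 = 29
29 = (4,5)_6 → 4² + 5² = 16 + 25 = 41
41 = (1,0,5)_6 → 1² + 0² + 5² = 1 + 0 + 25 = 26
26 = (4,2)_6 → 4² + 2² = 16 + 4 = 20
20 = (3,2)_6 → 3² + 2² = 9 + 4 = 13
13 = (2,1)_6 → 2² + 1² = 4 + 1 = 5
5 = (5)_6 → 5² = 25
25 = (4,1)_6 → 4² + 1² = 16 + 1 = 17  — 17 repeats.
That took 9 steps.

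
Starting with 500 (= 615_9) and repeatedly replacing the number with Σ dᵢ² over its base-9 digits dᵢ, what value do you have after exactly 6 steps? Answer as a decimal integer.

500 = (6,1,5)_9 → 6² + 1² + 5² = 36 + 1 + 25 = 62
62 = (6,8)_9 → 6² + 8² = 36 + 64 = 100
100 = (1,2,1)_9 → 1² + 2² + 1² = 1 + 4 + 1 = 6
6 = (6)_9 → 6² = 36
36 = (4,0)_9 → 4² + 0² = 16 + 0 = 16
16 = (1,7)_9 → 1² + 7² = 1 + 49 = 50

50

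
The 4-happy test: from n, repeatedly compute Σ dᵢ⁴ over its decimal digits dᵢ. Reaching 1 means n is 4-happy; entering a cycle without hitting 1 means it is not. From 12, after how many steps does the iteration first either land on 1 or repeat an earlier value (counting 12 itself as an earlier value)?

5

12 → 17
17 → 2402
2402 → 288
288 → 8208
8208 → 8208  — 8208 repeats.
That took 5 steps.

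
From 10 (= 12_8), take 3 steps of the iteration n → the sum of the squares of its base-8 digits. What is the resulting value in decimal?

10

10 = (1,2)_8 → 5
5 = (5)_8 → 25
25 = (3,1)_8 → 10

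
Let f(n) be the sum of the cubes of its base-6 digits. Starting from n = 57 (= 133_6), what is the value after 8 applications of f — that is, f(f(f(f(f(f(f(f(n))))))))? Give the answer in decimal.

57 = (1,3,3)_6 → 1³ + 3³ + 3³ = 1 + 27 + 27 = 55
55 = (1,3,1)_6 → 1³ + 3³ + 1³ = 1 + 27 + 1 = 29
29 = (4,5)_6 → 4³ + 5³ = 64 + 125 = 189
189 = (5,1,3)_6 → 5³ + 1³ + 3³ = 125 + 1 + 27 = 153
153 = (4,1,3)_6 → 4³ + 1³ + 3³ = 64 + 1 + 27 = 92
92 = (2,3,2)_6 → 2³ + 3³ + 2³ = 8 + 27 + 8 = 43
43 = (1,1,1)_6 → 1³ + 1³ + 1³ = 1 + 1 + 1 = 3
3 = (3)_6 → 3³ = 27

27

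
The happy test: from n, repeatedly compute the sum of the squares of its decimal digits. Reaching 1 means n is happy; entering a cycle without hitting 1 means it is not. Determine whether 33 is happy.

not happy

33 → 3² + 3² = 9 + 9 = 18
18 → 1² + 8² = 1 + 64 = 65
65 → 6² + 5² = 36 + 25 = 61
61 → 6² + 1² = 36 + 1 = 37
37 → 3² + 7² = 9 + 49 = 58
58 → 5² + 8² = 25 + 64 = 89
89 → 8² + 9² = 64 + 81 = 145
145 → 1² + 4² + 5² = 1 + 16 + 25 = 42
42 → 4² + 2² = 16 + 4 = 20
20 → 2² + 0² = 4 + 0 = 4
4 → 4² = 16
16 → 1² + 6² = 1 + 36 = 37  — 37 already seen; the sequence cycles without reaching 1.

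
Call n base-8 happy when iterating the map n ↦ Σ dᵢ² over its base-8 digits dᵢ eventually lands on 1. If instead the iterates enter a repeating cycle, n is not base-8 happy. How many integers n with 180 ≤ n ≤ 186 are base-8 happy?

1

180: 180 → 56 → 49 → 37 → 41 → 26 → 13 → 26  — not base-8 happy
181: 181 → 65 → 2 → 4 → 16 → 4  — not base-8 happy
182: 182 → 76 → 18 → 8 → 1  — base-8 happy
183: 183 → 89 → 11 → 10 → 5 → 25 → 10  — not base-8 happy
184: 184 → 53 → 61 → 74 → 6 → 36 → 32 → 16 → 4 → 16  — not base-8 happy
185: 185 → 54 → 72 → 2 → 4 → 16 → 4  — not base-8 happy
186: 186 → 57 → 50 → 40 → 25 → 10 → 5 → 25  — not base-8 happy
base-8 happy: 182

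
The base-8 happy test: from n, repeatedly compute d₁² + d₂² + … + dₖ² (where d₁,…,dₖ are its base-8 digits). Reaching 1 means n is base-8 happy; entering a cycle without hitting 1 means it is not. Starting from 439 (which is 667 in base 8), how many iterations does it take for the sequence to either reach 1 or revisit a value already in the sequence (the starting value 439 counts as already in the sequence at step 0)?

439 = (6,6,7)_8 → 6² + 6² + 7² = 121
121 = (1,7,1)_8 → 1² + 7² + 1² = 51
51 = (6,3)_8 → 6² + 3² = 45
45 = (5,5)_8 → 5² + 5² = 50
50 = (6,2)_8 → 6² + 2² = 40
40 = (5,0)_8 → 5² + 0² = 25
25 = (3,1)_8 → 3² + 1² = 10
10 = (1,2)_8 → 1² + 2² = 5
5 = (5)_8 → 5² = 25  — 25 repeats.
That took 9 steps.

9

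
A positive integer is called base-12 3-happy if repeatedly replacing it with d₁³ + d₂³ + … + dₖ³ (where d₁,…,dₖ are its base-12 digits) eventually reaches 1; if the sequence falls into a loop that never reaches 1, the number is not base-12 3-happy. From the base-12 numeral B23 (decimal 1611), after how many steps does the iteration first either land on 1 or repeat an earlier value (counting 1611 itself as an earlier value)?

1611 = (11,2,3)_12 → 1366
1366 = (9,5,10)_12 → 1854
1854 = (1,0,10,6)_12 → 1217
1217 = (8,5,5)_12 → 762
762 = (5,3,6)_12 → 368
368 = (2,6,8)_12 → 736
736 = (5,1,4)_12 → 190
190 = (1,3,10)_12 → 1028
1028 = (7,1,8)_12 → 856
856 = (5,11,4)_12 → 1520
1520 = (10,6,8)_12 → 1728
1728 = (1,0,0,0)_12 → 1  — reached 1.
That took 12 steps.

12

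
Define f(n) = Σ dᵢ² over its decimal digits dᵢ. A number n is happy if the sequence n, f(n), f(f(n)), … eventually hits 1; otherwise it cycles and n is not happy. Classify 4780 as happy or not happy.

happy

4780 → 4² + 7² + 8² + 0² = 16 + 49 + 64 + 0 = 129
129 → 1² + 2² + 9² = 1 + 4 + 81 = 86
86 → 8² + 6² = 64 + 36 = 100
100 → 1² + 0² + 0² = 1 + 0 + 0 = 1  — reached 1.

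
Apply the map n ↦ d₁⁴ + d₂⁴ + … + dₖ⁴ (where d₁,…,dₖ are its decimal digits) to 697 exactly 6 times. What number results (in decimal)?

7938

697 → 6⁴ + 9⁴ + 7⁴ = 1296 + 6561 + 2401 = 10258
10258 → 1⁴ + 0⁴ + 2⁴ + 5⁴ + 8⁴ = 1 + 0 + 16 + 625 + 4096 = 4738
4738 → 4⁴ + 7⁴ + 3⁴ + 8⁴ = 256 + 2401 + 81 + 4096 = 6834
6834 → 6⁴ + 8⁴ + 3⁴ + 4⁴ = 1296 + 4096 + 81 + 256 = 5729
5729 → 5⁴ + 7⁴ + 2⁴ + 9⁴ = 625 + 2401 + 16 + 6561 = 9603
9603 → 9⁴ + 6⁴ + 0⁴ + 3⁴ = 6561 + 1296 + 0 + 81 = 7938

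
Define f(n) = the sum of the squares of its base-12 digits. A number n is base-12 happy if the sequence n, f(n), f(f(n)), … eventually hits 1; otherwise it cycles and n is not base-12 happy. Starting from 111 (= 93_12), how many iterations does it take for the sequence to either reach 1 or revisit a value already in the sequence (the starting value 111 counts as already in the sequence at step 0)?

6

111 = (9,3)_12 → 9² + 3² = 90
90 = (7,6)_12 → 7² + 6² = 85
85 = (7,1)_12 → 7² + 1² = 50
50 = (4,2)_12 → 4² + 2² = 20
20 = (1,8)_12 → 1² + 8² = 65
65 = (5,5)_12 → 5² + 5² = 50  — 50 repeats.
That took 6 steps.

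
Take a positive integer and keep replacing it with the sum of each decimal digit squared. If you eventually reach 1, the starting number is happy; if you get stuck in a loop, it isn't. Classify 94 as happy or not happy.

happy

94 → 97
97 → 130
130 → 10
10 → 1  — reached 1.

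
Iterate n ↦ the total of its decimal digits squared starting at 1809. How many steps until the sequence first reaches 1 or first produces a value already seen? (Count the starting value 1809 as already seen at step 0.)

1809 → 1² + 8² + 0² + 9² = 1 + 64 + 0 + 81 = 146
146 → 1² + 4² + 6² = 1 + 16 + 36 = 53
53 → 5² + 3² = 25 + 9 = 34
34 → 3² + 4² = 9 + 16 = 25
25 → 2² + 5² = 4 + 25 = 29
29 → 2² + 9² = 4 + 81 = 85
85 → 8² + 5² = 64 + 25 = 89
89 → 8² + 9² = 64 + 81 = 145
145 → 1² + 4² + 5² = 1 + 16 + 25 = 42
42 → 4² + 2² = 16 + 4 = 20
20 → 2² + 0² = 4 + 0 = 4
4 → 4² = 16
16 → 1² + 6² = 1 + 36 = 37
37 → 3² + 7² = 9 + 49 = 58
58 → 5² + 8² = 25 + 64 = 89  — 89 repeats.
That took 15 steps.

15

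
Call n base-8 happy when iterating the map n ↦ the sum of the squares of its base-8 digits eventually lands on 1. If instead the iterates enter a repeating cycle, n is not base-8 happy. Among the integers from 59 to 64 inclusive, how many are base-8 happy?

1

59: 59 → 58 → 53 → 61 → 74 → 6 → 36 → 32 → 16 → 4 → 16  — not base-8 happy
60: 60 → 65 → 2 → 4 → 16 → 4  — not base-8 happy
61: 61 → 74 → 6 → 36 → 32 → 16 → 4 → 16  — not base-8 happy
62: 62 → 85 → 30 → 45 → 50 → 40 → 25 → 10 → 5 → 25  — not base-8 happy
63: 63 → 98 → 21 → 29 → 34 → 20 → 20  — not base-8 happy
64: 64 → 1  — base-8 happy
base-8 happy: 64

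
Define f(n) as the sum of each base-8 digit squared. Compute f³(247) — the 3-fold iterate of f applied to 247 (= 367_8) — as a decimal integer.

247 = (3,6,7)_8 → 94
94 = (1,3,6)_8 → 46
46 = (5,6)_8 → 61

61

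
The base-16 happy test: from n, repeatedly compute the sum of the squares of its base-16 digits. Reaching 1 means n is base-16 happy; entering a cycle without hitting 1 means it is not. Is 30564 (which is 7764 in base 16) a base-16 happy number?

30564 = (7,7,6,4)_16 → 7² + 7² + 6² + 4² = 150
150 = (9,6)_16 → 9² + 6² = 117
117 = (7,5)_16 → 7² + 5² = 74
74 = (4,10)_16 → 4² + 10² = 116
116 = (7,4)_16 → 7² + 4² = 65
65 = (4,1)_16 → 4² + 1² = 17
17 = (1,1)_16 → 1² + 1² = 2
2 = (2)_16 → 2² = 4
4 = (4)_16 → 4² = 16
16 = (1,0)_16 → 1² + 0² = 1  — reached 1.

base-16 happy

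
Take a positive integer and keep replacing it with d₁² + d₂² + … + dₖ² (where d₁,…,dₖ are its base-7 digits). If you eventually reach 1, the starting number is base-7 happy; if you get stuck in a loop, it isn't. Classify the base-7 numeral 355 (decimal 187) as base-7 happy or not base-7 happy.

not base-7 happy

187 = (3,5,5)_7 → 3² + 5² + 5² = 9 + 25 + 25 = 59
59 = (1,1,3)_7 → 1² + 1² + 3² = 1 + 1 + 9 = 11
11 = (1,4)_7 → 1² + 4² = 1 + 16 = 17
17 = (2,3)_7 → 2² + 3² = 4 + 9 = 13
13 = (1,6)_7 → 1² + 6² = 1 + 36 = 37
37 = (5,2)_7 → 5² + 2² = 25 + 4 = 29
29 = (4,1)_7 → 4² + 1² = 16 + 1 = 17  — 17 already seen; the sequence cycles without reaching 1.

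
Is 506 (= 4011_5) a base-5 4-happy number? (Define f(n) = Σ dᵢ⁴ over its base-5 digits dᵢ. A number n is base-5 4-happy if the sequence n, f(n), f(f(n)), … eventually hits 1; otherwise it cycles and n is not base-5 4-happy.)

not base-5 4-happy

506 = (4,0,1,1)_5 → 4⁴ + 0⁴ + 1⁴ + 1⁴ = 256 + 0 + 1 + 1 = 258
258 = (2,0,1,3)_5 → 2⁴ + 0⁴ + 1⁴ + 3⁴ = 16 + 0 + 1 + 81 = 98
98 = (3,4,3)_5 → 3⁴ + 4⁴ + 3⁴ = 81 + 256 + 81 = 418
418 = (3,1,3,3)_5 → 3⁴ + 1⁴ + 3⁴ + 3⁴ = 81 + 1 + 81 + 81 = 244
244 = (1,4,3,4)_5 → 1⁴ + 4⁴ + 3⁴ + 4⁴ = 1 + 256 + 81 + 256 = 594
594 = (4,3,3,4)_5 → 4⁴ + 3⁴ + 3⁴ + 4⁴ = 256 + 81 + 81 + 256 = 674
674 = (1,0,1,4,4)_5 → 1⁴ + 0⁴ + 1⁴ + 4⁴ + 4⁴ = 1 + 0 + 1 + 256 + 256 = 514
514 = (4,0,2,4)_5 → 4⁴ + 0⁴ + 2⁴ + 4⁴ = 256 + 0 + 16 + 256 = 528
528 = (4,1,0,3)_5 → 4⁴ + 1⁴ + 0⁴ + 3⁴ = 256 + 1 + 0 + 81 = 338
338 = (2,3,2,3)_5 → 2⁴ + 3⁴ + 2⁴ + 3⁴ = 16 + 81 + 16 + 81 = 194
194 = (1,2,3,4)_5 → 1⁴ + 2⁴ + 3⁴ + 4⁴ = 1 + 16 + 81 + 256 = 354
354 = (2,4,0,4)_5 → 2⁴ + 4⁴ + 0⁴ + 4⁴ = 16 + 256 + 0 + 256 = 528  — 528 already seen; the sequence cycles without reaching 1.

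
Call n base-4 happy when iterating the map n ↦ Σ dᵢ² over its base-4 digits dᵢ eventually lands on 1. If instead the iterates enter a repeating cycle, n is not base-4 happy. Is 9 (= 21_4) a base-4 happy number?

9 = (2,1)_4 → 2² + 1² = 5
5 = (1,1)_4 → 1² + 1² = 2
2 = (2)_4 → 2² = 4
4 = (1,0)_4 → 1² + 0² = 1  — reached 1.

base-4 happy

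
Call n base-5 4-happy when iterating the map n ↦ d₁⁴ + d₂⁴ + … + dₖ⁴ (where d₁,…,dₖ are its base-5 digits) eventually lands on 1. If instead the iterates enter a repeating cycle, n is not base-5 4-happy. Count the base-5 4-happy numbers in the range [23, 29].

1

23: 23 → 337 → 129 → 257 → 33 → 83 → 163 → 99 → 593 → 499 → 849 → 595 → 593  — not base-5 4-happy
24: 24 → 512 → 288 → 114 → 528 → 338 → 194 → 354 → 528  — not base-5 4-happy
25: 25 → 1  — base-5 4-happy
26: 26 → 2 → 16 → 82 → 98 → 418 → 244 → 594 → 674 → 514 → 528 → 338 → 194 → 354 → 528  — not base-5 4-happy
27: 27 → 17 → 97 → 353 → 353  — not base-5 4-happy
28: 28 → 82 → 98 → 418 → 244 → 594 → 674 → 514 → 528 → 338 → 194 → 354 → 528  — not base-5 4-happy
29: 29 → 257 → 33 → 83 → 163 → 99 → 593 → 499 → 849 → 595 → 593  — not base-5 4-happy
base-5 4-happy: 25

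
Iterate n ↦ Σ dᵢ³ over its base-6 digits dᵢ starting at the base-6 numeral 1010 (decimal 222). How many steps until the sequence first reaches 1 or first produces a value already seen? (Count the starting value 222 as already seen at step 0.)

8

222 = (1,0,1,0)_6 → 1³ + 0³ + 1³ + 0³ = 1 + 0 + 1 + 0 = 2
2 = (2)_6 → 2³ = 8
8 = (1,2)_6 → 1³ + 2³ = 1 + 8 = 9
9 = (1,3)_6 → 1³ + 3³ = 1 + 27 = 28
28 = (4,4)_6 → 4³ + 4³ = 64 + 64 = 128
128 = (3,3,2)_6 → 3³ + 3³ + 2³ = 27 + 27 + 8 = 62
62 = (1,4,2)_6 → 1³ + 4³ + 2³ = 1 + 64 + 8 = 73
73 = (2,0,1)_6 → 2³ + 0³ + 1³ = 8 + 0 + 1 = 9  — 9 repeats.
That took 8 steps.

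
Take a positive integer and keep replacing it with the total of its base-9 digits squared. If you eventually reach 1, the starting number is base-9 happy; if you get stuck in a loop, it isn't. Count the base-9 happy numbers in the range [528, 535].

528: 528 → 88 → 50 → 50  (repeats 50)
529: 529 → 101 → 9 → 1  (reaches 1)
530: 530 → 116 → 74 → 68 → 74  (repeats 74)
531: 531 → 61 → 85 → 17 → 65 → 53 → 89 → 65  (repeats 65)
532: 532 → 62 → 100 → 6 → 36 → 16 → 50 → 50  (repeats 50)
533: 533 → 65 → 53 → 89 → 65  (repeats 65)
534: 534 → 70 → 98 → 66 → 58 → 52 → 74 → 68 → 74  (repeats 74)
535: 535 → 77 → 89 → 65 → 53 → 89  (repeats 89)
base-9 happy: 529

1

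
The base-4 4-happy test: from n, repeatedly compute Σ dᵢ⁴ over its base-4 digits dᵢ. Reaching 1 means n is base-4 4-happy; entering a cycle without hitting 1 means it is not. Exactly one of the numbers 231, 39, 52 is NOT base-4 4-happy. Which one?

231

231: 231 → 179 → 178 → 113 → 83 → 83  — repeats 83 (not base-4 4-happy)
39: 39 → 98 → 33 → 17 → 2 → 16 → 1  — reaches 1 (base-4 4-happy)
52: 52 → 82 → 18 → 17 → 2 → 16 → 1  — reaches 1 (base-4 4-happy)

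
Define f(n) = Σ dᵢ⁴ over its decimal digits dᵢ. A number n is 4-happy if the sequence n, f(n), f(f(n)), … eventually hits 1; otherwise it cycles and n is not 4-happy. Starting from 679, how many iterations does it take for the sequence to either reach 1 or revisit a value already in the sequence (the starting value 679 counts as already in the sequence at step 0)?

14

679 → 10258
10258 → 4738
4738 → 6834
6834 → 5729
5729 → 9603
9603 → 7938
7938 → 13139
13139 → 6725
6725 → 4338
4338 → 4514
4514 → 1138
1138 → 4179
4179 → 9219
9219 → 13139  — 13139 repeats.
That took 14 steps.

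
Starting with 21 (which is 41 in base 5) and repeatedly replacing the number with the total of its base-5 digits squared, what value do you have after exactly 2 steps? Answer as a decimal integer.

13

21 = (4,1)_5 → 4² + 1² = 16 + 1 = 17
17 = (3,2)_5 → 3² + 2² = 9 + 4 = 13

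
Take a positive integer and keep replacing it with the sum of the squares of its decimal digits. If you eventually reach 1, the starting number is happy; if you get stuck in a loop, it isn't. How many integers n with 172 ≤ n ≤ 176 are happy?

172: 172 → 54 → 41 → 17 → 50 → 25 → 29 → 85 → 89 → 145 → 42 → 20 → 4 → 16 → 37 → 58 → 89  (repeats 89)
173: 173 → 59 → 106 → 37 → 58 → 89 → 145 → 42 → 20 → 4 → 16 → 37  (repeats 37)
174: 174 → 66 → 72 → 53 → 34 → 25 → 29 → 85 → 89 → 145 → 42 → 20 → 4 → 16 → 37 → 58 → 89  (repeats 89)
175: 175 → 75 → 74 → 65 → 61 → 37 → 58 → 89 → 145 → 42 → 20 → 4 → 16 → 37  (repeats 37)
176: 176 → 86 → 100 → 1  (reaches 1)
happy: 176

1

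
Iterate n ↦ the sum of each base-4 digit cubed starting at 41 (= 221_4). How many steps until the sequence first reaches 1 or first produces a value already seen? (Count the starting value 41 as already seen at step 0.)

41 = (2,2,1)_4 → 2³ + 2³ + 1³ = 8 + 8 + 1 = 17
17 = (1,0,1)_4 → 1³ + 0³ + 1³ = 1 + 0 + 1 = 2
2 = (2)_4 → 2³ = 8
8 = (2,0)_4 → 2³ + 0³ = 8 + 0 = 8  — 8 repeats.
That took 4 steps.

4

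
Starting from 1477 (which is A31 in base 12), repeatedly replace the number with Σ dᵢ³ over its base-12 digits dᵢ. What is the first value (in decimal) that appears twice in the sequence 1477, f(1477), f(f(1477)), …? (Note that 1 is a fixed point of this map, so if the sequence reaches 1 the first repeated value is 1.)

1477 = (10,3,1)_12 → 10³ + 3³ + 1³ = 1028
1028 = (7,1,8)_12 → 7³ + 1³ + 8³ = 856
856 = (5,11,4)_12 → 5³ + 11³ + 4³ = 1520
1520 = (10,6,8)_12 → 10³ + 6³ + 8³ = 1728
1728 = (1,0,0,0)_12 → 1³ + 0³ + 0³ + 0³ = 1  — reached the fixed point 1.
1 → 1, so 1 is the first repeated value.

1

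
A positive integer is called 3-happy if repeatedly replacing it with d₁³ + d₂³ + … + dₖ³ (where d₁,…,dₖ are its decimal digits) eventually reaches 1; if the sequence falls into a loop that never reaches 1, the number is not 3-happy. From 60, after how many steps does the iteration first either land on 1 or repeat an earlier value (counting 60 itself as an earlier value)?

60 → 216
216 → 225
225 → 141
141 → 66
66 → 432
432 → 99
99 → 1458
1458 → 702
702 → 351
351 → 153
153 → 153  — 153 repeats.
That took 11 steps.

11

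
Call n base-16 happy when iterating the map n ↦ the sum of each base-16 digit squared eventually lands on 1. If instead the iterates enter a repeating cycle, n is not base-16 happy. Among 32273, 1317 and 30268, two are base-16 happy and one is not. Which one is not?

1317

32273: 32273 → 247 → 274 → 6 → 36 → 20 → 17 → 2 → 4 → 16 → 1  — reaches 1 (base-16 happy)
1317: 1317 → 54 → 45 → 173 → 269 → 170 → 200 → 208 → 169 → 181 → 146 → 85 → 50 → 13 → 169  — repeats 169 (not base-16 happy)
30268: 30268 → 238 → 392 → 129 → 65 → 17 → 2 → 4 → 16 → 1  — reaches 1 (base-16 happy)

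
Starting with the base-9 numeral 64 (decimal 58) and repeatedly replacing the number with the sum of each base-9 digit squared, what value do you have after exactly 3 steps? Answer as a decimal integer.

58 = (6,4)_9 → 6² + 4² = 52
52 = (5,7)_9 → 5² + 7² = 74
74 = (8,2)_9 → 8² + 2² = 68

68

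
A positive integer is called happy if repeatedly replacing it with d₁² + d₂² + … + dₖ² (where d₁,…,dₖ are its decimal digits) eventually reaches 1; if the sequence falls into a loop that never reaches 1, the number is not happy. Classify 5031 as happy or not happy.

5031 → 35
35 → 34
34 → 25
25 → 29
29 → 85
85 → 89
89 → 145
145 → 42
42 → 20
20 → 4
4 → 16
16 → 37
37 → 58
58 → 89  — 89 already seen; the sequence cycles without reaching 1.

not happy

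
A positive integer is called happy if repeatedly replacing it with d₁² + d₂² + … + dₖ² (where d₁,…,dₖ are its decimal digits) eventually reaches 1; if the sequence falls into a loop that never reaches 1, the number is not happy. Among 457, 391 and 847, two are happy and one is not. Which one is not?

457: 457 → 90 → 81 → 65 → 61 → 37 → 58 → 89 → 145 → 42 → 20 → 4 → 16 → 37  — repeats 37 (not happy)
391: 391 → 91 → 82 → 68 → 100 → 1  — reaches 1 (happy)
847: 847 → 129 → 86 → 100 → 1  — reaches 1 (happy)

457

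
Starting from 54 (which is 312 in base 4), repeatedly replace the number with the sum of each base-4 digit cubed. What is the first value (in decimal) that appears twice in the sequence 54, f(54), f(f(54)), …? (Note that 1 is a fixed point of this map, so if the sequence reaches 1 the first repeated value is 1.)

54 = (3,1,2)_4 → 36
36 = (2,1,0)_4 → 9
9 = (2,1)_4 → 9  — 9 already appeared earlier.

9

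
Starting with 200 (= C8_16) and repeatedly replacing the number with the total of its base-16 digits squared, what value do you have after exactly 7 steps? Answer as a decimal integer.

13

200 = (12,8)_16 → 208
208 = (13,0)_16 → 169
169 = (10,9)_16 → 181
181 = (11,5)_16 → 146
146 = (9,2)_16 → 85
85 = (5,5)_16 → 50
50 = (3,2)_16 → 13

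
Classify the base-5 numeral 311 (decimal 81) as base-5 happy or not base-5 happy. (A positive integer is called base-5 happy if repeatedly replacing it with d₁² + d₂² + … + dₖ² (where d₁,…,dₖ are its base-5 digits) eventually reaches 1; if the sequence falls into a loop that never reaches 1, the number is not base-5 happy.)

base-5 happy

81 = (3,1,1)_5 → 11
11 = (2,1)_5 → 5
5 = (1,0)_5 → 1  — reached 1.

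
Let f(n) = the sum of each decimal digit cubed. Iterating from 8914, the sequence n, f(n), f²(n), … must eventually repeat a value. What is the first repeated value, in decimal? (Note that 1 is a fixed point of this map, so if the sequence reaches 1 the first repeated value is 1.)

8914 → 1306
1306 → 244
244 → 136
136 → 244  — 244 already appeared earlier.

244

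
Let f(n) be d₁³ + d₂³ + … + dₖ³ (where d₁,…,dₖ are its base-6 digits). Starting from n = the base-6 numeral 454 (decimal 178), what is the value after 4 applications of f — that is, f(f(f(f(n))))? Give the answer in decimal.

178 = (4,5,4)_6 → 4³ + 5³ + 4³ = 253
253 = (1,1,0,1)_6 → 1³ + 1³ + 0³ + 1³ = 3
3 = (3)_6 → 3³ = 27
27 = (4,3)_6 → 4³ + 3³ = 91

91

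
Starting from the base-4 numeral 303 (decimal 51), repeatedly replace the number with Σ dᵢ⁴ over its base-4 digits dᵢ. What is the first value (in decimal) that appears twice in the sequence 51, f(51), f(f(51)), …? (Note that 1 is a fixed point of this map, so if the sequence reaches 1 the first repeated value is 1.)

81

51 = (3,0,3)_4 → 3⁴ + 0⁴ + 3⁴ = 162
162 = (2,2,0,2)_4 → 2⁴ + 2⁴ + 0⁴ + 2⁴ = 48
48 = (3,0,0)_4 → 3⁴ + 0⁴ + 0⁴ = 81
81 = (1,1,0,1)_4 → 1⁴ + 1⁴ + 0⁴ + 1⁴ = 3
3 = (3)_4 → 3⁴ = 81  — 81 already appeared earlier.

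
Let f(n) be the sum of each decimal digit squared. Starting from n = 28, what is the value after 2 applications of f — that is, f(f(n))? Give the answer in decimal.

28 → 2² + 8² = 4 + 64 = 68
68 → 6² + 8² = 36 + 64 = 100

100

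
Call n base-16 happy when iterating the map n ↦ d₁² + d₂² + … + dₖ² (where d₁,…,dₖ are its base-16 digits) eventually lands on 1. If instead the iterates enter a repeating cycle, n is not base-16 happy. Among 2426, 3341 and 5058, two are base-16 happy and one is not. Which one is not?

3341

2426: 2426 → 230 → 232 → 260 → 17 → 2 → 4 → 16 → 1  — reaches 1 (base-16 happy)
3341: 3341 → 338 → 30 → 197 → 169 → 181 → 146 → 85 → 50 → 13 → 169  — repeats 169 (not base-16 happy)
5058: 5058 → 158 → 277 → 27 → 122 → 149 → 106 → 136 → 128 → 64 → 16 → 1  — reaches 1 (base-16 happy)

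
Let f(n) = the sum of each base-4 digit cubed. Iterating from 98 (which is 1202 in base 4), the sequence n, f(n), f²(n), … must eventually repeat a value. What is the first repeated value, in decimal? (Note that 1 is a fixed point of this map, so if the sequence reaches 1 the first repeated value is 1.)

8

98 = (1,2,0,2)_4 → 1³ + 2³ + 0³ + 2³ = 1 + 8 + 0 + 8 = 17
17 = (1,0,1)_4 → 1³ + 0³ + 1³ = 1 + 0 + 1 = 2
2 = (2)_4 → 2³ = 8
8 = (2,0)_4 → 2³ + 0³ = 8 + 0 = 8  — 8 already appeared earlier.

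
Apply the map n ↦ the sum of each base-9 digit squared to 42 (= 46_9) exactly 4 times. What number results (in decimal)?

74

42 = (4,6)_9 → 52
52 = (5,7)_9 → 74
74 = (8,2)_9 → 68
68 = (7,5)_9 → 74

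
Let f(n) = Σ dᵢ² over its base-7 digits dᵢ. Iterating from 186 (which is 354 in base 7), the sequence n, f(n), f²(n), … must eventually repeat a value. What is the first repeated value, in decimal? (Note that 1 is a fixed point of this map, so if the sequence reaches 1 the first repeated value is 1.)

186 = (3,5,4)_7 → 3² + 5² + 4² = 9 + 25 + 16 = 50
50 = (1,0,1)_7 → 1² + 0² + 1² = 1 + 0 + 1 = 2
2 = (2)_7 → 2² = 4
4 = (4)_7 → 4² = 16
16 = (2,2)_7 → 2² + 2² = 4 + 4 = 8
8 = (1,1)_7 → 1² + 1² = 1 + 1 = 2  — 2 already appeared earlier.

2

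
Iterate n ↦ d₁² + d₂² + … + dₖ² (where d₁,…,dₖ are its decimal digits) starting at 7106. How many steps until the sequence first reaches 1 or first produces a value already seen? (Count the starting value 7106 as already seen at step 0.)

7106 → 7² + 1² + 0² + 6² = 49 + 1 + 0 + 36 = 86
86 → 8² + 6² = 64 + 36 = 100
100 → 1² + 0² + 0² = 1 + 0 + 0 = 1  — reached 1.
That took 3 steps.

3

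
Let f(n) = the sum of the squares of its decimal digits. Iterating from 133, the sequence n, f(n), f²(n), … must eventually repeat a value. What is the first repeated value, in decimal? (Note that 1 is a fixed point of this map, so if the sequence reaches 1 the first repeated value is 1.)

1

133 → 1² + 3² + 3² = 19
19 → 1² + 9² = 82
82 → 8² + 2² = 68
68 → 6² + 8² = 100
100 → 1² + 0² + 0² = 1  — reached the fixed point 1.
1 → 1, so 1 is the first repeated value.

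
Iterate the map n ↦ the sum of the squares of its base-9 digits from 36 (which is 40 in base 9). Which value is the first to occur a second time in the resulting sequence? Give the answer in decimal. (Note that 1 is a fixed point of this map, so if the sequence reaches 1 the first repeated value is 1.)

36 = (4,0)_9 → 4² + 0² = 16 + 0 = 16
16 = (1,7)_9 → 1² + 7² = 1 + 49 = 50
50 = (5,5)_9 → 5² + 5² = 25 + 25 = 50  — 50 already appeared earlier.

50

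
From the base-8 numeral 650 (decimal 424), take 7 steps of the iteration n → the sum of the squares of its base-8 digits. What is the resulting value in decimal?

424 = (6,5,0)_8 → 6² + 5² + 0² = 36 + 25 + 0 = 61
61 = (7,5)_8 → 7² + 5² = 49 + 25 = 74
74 = (1,1,2)_8 → 1² + 1² + 2² = 1 + 1 + 4 = 6
6 = (6)_8 → 6² = 36
36 = (4,4)_8 → 4² + 4² = 16 + 16 = 32
32 = (4,0)_8 → 4² + 0² = 16 + 0 = 16
16 = (2,0)_8 → 2² + 0² = 4 + 0 = 4

4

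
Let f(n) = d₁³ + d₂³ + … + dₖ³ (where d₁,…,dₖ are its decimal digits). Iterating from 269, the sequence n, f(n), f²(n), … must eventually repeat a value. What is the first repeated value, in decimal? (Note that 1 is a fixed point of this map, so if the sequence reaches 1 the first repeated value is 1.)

371

269 → 2³ + 6³ + 9³ = 953
953 → 9³ + 5³ + 3³ = 881
881 → 8³ + 8³ + 1³ = 1025
1025 → 1³ + 0³ + 2³ + 5³ = 134
134 → 1³ + 3³ + 4³ = 92
92 → 9³ + 2³ = 737
737 → 7³ + 3³ + 7³ = 713
713 → 7³ + 1³ + 3³ = 371
371 → 3³ + 7³ + 1³ = 371  — 371 already appeared earlier.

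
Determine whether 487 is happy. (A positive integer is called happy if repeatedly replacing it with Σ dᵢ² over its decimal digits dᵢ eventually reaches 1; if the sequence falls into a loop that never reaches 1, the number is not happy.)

487 → 4² + 8² + 7² = 16 + 64 + 49 = 129
129 → 1² + 2² + 9² = 1 + 4 + 81 = 86
86 → 8² + 6² = 64 + 36 = 100
100 → 1² + 0² + 0² = 1 + 0 + 0 = 1  — reached 1.

happy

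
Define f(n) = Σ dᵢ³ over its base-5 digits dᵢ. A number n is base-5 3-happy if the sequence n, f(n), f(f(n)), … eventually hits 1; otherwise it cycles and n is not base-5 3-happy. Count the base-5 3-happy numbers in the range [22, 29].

22: 22 → 72 → 80 → 28 → 28  (repeats 28)
23: 23 → 91 → 55 → 9 → 65 → 35 → 9  (repeats 9)
24: 24 → 128 → 28 → 28  (repeats 28)
25: 25 → 1  (reaches 1)
26: 26 → 2 → 8 → 28 → 28  (repeats 28)
27: 27 → 9 → 65 → 35 → 9  (repeats 9)
28: 28 → 28  (repeats 28)
29: 29 → 65 → 35 → 9 → 65  (repeats 65)
base-5 3-happy: 25

1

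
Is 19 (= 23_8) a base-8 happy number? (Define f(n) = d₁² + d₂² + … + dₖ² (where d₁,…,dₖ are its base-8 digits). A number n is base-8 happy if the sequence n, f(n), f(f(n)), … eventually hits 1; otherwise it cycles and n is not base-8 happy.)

not base-8 happy

19 = (2,3)_8 → 2² + 3² = 13
13 = (1,5)_8 → 1² + 5² = 26
26 = (3,2)_8 → 3² + 2² = 13  — 13 already seen; the sequence cycles without reaching 1.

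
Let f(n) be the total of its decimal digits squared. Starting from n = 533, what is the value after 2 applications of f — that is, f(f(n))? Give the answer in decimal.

25

533 → 5² + 3² + 3² = 25 + 9 + 9 = 43
43 → 4² + 3² = 16 + 9 = 25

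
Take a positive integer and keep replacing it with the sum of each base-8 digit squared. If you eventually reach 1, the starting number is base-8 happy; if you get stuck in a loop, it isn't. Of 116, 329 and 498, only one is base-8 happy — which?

329

116: 116 → 53 → 61 → 74 → 6 → 36 → 32 → 16 → 4 → 16  — repeats 16 (not base-8 happy)
329: 329 → 27 → 18 → 8 → 1  — reaches 1 (base-8 happy)
498: 498 → 89 → 11 → 10 → 5 → 25 → 10  — repeats 10 (not base-8 happy)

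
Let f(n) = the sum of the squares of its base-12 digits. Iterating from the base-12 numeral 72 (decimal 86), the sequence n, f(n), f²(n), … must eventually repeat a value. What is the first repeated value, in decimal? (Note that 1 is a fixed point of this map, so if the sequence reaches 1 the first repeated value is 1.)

41

86 = (7,2)_12 → 7² + 2² = 53
53 = (4,5)_12 → 4² + 5² = 41
41 = (3,5)_12 → 3² + 5² = 34
34 = (2,10)_12 → 2² + 10² = 104
104 = (8,8)_12 → 8² + 8² = 128
128 = (10,8)_12 → 10² + 8² = 164
164 = (1,1,8)_12 → 1² + 1² + 8² = 66
66 = (5,6)_12 → 5² + 6² = 61
61 = (5,1)_12 → 5² + 1² = 26
26 = (2,2)_12 → 2² + 2² = 8
8 = (8)_12 → 8² = 64
64 = (5,4)_12 → 5² + 4² = 41  — 41 already appeared earlier.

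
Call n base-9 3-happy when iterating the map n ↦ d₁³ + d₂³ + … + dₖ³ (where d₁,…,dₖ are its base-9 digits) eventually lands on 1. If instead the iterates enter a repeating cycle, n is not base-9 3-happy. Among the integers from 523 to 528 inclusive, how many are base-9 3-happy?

523: 523 → 281 → 99 → 9 → 1  — base-9 3-happy
524: 524 → 288 → 152 → 856 → 128 → 134 → 638 → 1198 → 470 → 476 → 980 → 540 → 432 → 152  — not base-9 3-happy
525: 525 → 307 → 371 → 197 → 547 → 775 → 127 → 127  — not base-9 3-happy
526: 526 → 344 → 80 → 1024 → 496 → 218 → 232 → 694 → 638 → 1198 → 470 → 476 → 980 → 540 → 432 → 152 → 856 → 128 → 134 → 638  — not base-9 3-happy
527: 527 → 405 → 125 → 577 → 345 → 99 → 9 → 1  — base-9 3-happy
528: 528 → 496 → 218 → 232 → 694 → 638 → 1198 → 470 → 476 → 980 → 540 → 432 → 152 → 856 → 128 → 134 → 638  — not base-9 3-happy
base-9 3-happy: 523, 527

2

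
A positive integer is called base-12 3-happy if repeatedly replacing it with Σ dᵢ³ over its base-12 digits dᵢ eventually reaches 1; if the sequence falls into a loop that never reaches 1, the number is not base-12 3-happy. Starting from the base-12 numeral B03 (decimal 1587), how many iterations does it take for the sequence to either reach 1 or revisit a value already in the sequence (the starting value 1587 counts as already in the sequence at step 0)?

1587 = (11,0,3)_12 → 11³ + 0³ + 3³ = 1358
1358 = (9,5,2)_12 → 9³ + 5³ + 2³ = 862
862 = (5,11,10)_12 → 5³ + 11³ + 10³ = 2456
2456 = (1,5,0,8)_12 → 1³ + 5³ + 0³ + 8³ = 638
638 = (4,5,2)_12 → 4³ + 5³ + 2³ = 197
197 = (1,4,5)_12 → 1³ + 4³ + 5³ = 190
190 = (1,3,10)_12 → 1³ + 3³ + 10³ = 1028
1028 = (7,1,8)_12 → 7³ + 1³ + 8³ = 856
856 = (5,11,4)_12 → 5³ + 11³ + 4³ = 1520
1520 = (10,6,8)_12 → 10³ + 6³ + 8³ = 1728
1728 = (1,0,0,0)_12 → 1³ + 0³ + 0³ + 0³ = 1  — reached 1.
That took 11 steps.

11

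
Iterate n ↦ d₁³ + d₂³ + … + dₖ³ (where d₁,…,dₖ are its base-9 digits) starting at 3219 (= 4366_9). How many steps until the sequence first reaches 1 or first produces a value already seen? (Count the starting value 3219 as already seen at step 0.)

5

3219 = (4,3,6,6)_9 → 4³ + 3³ + 6³ + 6³ = 64 + 27 + 216 + 216 = 523
523 = (6,4,1)_9 → 6³ + 4³ + 1³ = 216 + 64 + 1 = 281
281 = (3,4,2)_9 → 3³ + 4³ + 2³ = 27 + 64 + 8 = 99
99 = (1,2,0)_9 → 1³ + 2³ + 0³ = 1 + 8 + 0 = 9
9 = (1,0)_9 → 1³ + 0³ = 1 + 0 = 1  — reached 1.
That took 5 steps.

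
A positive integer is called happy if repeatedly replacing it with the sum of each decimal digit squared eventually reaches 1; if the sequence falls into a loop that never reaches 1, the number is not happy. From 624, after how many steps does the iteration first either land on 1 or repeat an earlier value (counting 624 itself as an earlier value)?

11

624 → 6² + 2² + 4² = 56
56 → 5² + 6² = 61
61 → 6² + 1² = 37
37 → 3² + 7² = 58
58 → 5² + 8² = 89
89 → 8² + 9² = 145
145 → 1² + 4² + 5² = 42
42 → 4² + 2² = 20
20 → 2² + 0² = 4
4 → 4² = 16
16 → 1² + 6² = 37  — 37 repeats.
That took 11 steps.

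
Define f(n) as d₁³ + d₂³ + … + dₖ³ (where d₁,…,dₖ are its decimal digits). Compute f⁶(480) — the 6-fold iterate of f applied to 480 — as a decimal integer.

153

480 → 4³ + 8³ + 0³ = 576
576 → 5³ + 7³ + 6³ = 684
684 → 6³ + 8³ + 4³ = 792
792 → 7³ + 9³ + 2³ = 1080
1080 → 1³ + 0³ + 8³ + 0³ = 513
513 → 5³ + 1³ + 3³ = 153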